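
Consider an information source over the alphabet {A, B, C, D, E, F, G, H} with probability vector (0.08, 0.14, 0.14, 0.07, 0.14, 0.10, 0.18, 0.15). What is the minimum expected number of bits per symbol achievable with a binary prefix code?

Repeatedly combine the two least-probable nodes; the expected code length is the sum of the merged weights.
merge 7/100 + 2/25 → 3/20
merge 1/10 + 7/50 → 6/25
merge 7/50 + 7/50 → 7/25
merge 3/20 + 3/20 → 3/10
merge 9/50 + 6/25 → 21/50
merge 7/25 + 3/10 → 29/50
merge 21/50 + 29/50 → 1
L = 3/20 + 6/25 + 7/25 + 3/10 + 21/50 + 29/50 + 1 = 297/100 = 2.97 bits/symbol.

2.97 bits/symbol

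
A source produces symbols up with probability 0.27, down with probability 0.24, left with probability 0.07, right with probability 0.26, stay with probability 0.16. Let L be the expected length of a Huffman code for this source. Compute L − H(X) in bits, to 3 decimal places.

Entropy H = −Σ p log₂ p ≈ 2.2010 bits.
Huffman merges: 7/100+4/25→23/100; 23/100+6/25→47/100; 13/50+27/100→53/100; 47/100+53/100→1. L = 223/100 ≈ 2.2300.
L − H = 2.2300 − 2.2010 = 0.029 bits.

0.029 bits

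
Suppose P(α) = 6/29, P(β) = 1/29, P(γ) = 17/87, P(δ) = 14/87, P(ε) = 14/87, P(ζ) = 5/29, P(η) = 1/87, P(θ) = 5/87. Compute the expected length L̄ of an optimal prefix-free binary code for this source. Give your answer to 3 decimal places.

2.747 bits/symbol

Repeatedly combine the two least-probable nodes; the expected code length is the sum of the merged weights.
merge 1/87 + 1/29 → 4/87
merge 4/87 + 5/87 → 3/29
merge 3/29 + 14/87 → 23/87
merge 14/87 + 5/29 → 1/3
merge 17/87 + 6/29 → 35/87
merge 23/87 + 1/3 → 52/87
merge 35/87 + 52/87 → 1
L = 4/87 + 3/29 + 23/87 + 1/3 + 35/87 + 52/87 + 1 = 239/87 ≈ 2.747 bits/symbol.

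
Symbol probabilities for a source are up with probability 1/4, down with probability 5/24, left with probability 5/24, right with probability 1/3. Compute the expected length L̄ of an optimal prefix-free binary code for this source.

Repeatedly combine the two least-probable nodes; the expected code length is the sum of the merged weights.
merge 5/24 + 5/24 → 5/12
merge 1/4 + 1/3 → 7/12
merge 5/12 + 7/12 → 1
L = 5/12 + 7/12 + 1 = 2 bits/symbol.

2 bits/symbol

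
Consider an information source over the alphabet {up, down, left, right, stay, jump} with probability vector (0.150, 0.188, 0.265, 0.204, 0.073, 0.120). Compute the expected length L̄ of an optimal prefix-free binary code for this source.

2.531 bits/symbol

Repeatedly combine the two least-probable nodes; the expected code length is the sum of the merged weights.
merge 73/1000 + 3/25 → 193/1000
merge 3/20 + 47/250 → 169/500
merge 193/1000 + 51/250 → 397/1000
merge 53/200 + 169/500 → 603/1000
merge 397/1000 + 603/1000 → 1
L = 193/1000 + 169/500 + 397/1000 + 603/1000 + 1 = 2531/1000 = 2.531 bits/symbol.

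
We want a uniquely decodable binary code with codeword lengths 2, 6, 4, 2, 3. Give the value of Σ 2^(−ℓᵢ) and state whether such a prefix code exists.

0.703125; yes

With common denominator 2^6 = 64: Σ 2^(−ℓᵢ) = 16/64 + 1/64 + 4/64 + 16/64 + 8/64 = 45/64 = 0.703125.
Kraft's inequality requires Σ ≤ 1; here Σ = 0.703125 ≤ 1, so such a prefix code exists.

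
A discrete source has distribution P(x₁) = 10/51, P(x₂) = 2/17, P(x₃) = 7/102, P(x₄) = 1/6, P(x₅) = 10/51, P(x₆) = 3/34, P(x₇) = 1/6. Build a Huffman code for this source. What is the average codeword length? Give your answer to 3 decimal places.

Repeatedly combine the two least-probable nodes; the expected code length is the sum of the merged weights.
merge 7/102 + 3/34 → 8/51
merge 2/17 + 8/51 → 14/51
merge 1/6 + 1/6 → 1/3
merge 10/51 + 10/51 → 20/51
merge 14/51 + 1/3 → 31/51
merge 20/51 + 31/51 → 1
L = 8/51 + 14/51 + 1/3 + 20/51 + 31/51 + 1 = 47/17 ≈ 2.765 bits/symbol.

2.765 bits/symbol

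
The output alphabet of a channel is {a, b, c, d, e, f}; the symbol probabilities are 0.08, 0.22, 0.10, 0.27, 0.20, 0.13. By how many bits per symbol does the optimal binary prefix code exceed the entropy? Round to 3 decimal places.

Entropy H = −Σ p log₂ p ≈ 2.4613 bits.
Huffman merges: 2/25+1/10→9/50; 13/100+9/50→31/100; 1/5+11/50→21/50; 27/100+31/100→29/50; 21/50+29/50→1. L = 249/100 ≈ 2.4900.
L − H = 2.4900 − 2.4613 = 0.029 bits.

0.029 bits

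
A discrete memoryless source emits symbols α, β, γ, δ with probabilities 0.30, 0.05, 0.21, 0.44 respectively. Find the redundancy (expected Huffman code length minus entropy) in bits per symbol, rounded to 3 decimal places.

0.089 bits

Entropy H = −Σ p log₂ p ≈ 1.7312 bits.
Huffman merges: 1/20+21/100→13/50; 13/50+3/10→14/25; 11/25+14/25→1. L = 91/50 ≈ 1.8200.
L − H = 1.8200 − 1.7312 = 0.089 bits.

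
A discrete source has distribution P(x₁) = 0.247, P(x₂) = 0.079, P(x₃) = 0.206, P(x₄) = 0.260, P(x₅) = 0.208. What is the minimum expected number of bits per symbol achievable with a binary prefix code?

Repeatedly combine the two least-probable nodes; the expected code length is the sum of the merged weights.
merge 79/1000 + 103/500 → 57/200
merge 26/125 + 247/1000 → 91/200
merge 13/50 + 57/200 → 109/200
merge 91/200 + 109/200 → 1
L = 57/200 + 91/200 + 109/200 + 1 = 457/200 = 2.285 bits/symbol.

2.285 bits/symbol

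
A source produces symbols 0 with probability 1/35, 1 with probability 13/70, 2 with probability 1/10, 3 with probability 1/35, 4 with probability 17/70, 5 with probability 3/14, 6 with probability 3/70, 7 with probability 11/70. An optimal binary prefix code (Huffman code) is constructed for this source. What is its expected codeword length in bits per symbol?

2.7 bits/symbol

Repeatedly combine the two least-probable nodes; the expected code length is the sum of the merged weights.
merge 1/35 + 1/35 → 2/35
merge 3/70 + 2/35 → 1/10
merge 1/10 + 1/10 → 1/5
merge 11/70 + 13/70 → 12/35
merge 1/5 + 3/14 → 29/70
merge 17/70 + 12/35 → 41/70
merge 29/70 + 41/70 → 1
L = 2/35 + 1/10 + 1/5 + 12/35 + 29/70 + 41/70 + 1 = 27/10 = 2.7 bits/symbol.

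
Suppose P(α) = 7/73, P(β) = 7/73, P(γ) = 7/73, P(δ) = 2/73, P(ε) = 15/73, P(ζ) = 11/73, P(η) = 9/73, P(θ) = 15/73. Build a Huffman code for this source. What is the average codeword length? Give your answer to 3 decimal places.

2.904 bits/symbol

Repeatedly combine the two least-probable nodes; the expected code length is the sum of the merged weights.
merge 2/73 + 7/73 → 9/73
merge 7/73 + 7/73 → 14/73
merge 9/73 + 9/73 → 18/73
merge 11/73 + 14/73 → 25/73
merge 15/73 + 15/73 → 30/73
merge 18/73 + 25/73 → 43/73
merge 30/73 + 43/73 → 1
L = 9/73 + 14/73 + 18/73 + 25/73 + 30/73 + 43/73 + 1 = 212/73 ≈ 2.904 bits/symbol.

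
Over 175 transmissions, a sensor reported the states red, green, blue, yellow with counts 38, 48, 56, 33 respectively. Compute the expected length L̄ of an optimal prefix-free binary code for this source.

Probabilities are the counts divided by 175.
Repeatedly combine the two least-probable nodes; the expected code length is the sum of the merged weights.
merge 33/175 + 38/175 → 71/175
merge 48/175 + 8/25 → 104/175
merge 71/175 + 104/175 → 1
L = 71/175 + 104/175 + 1 = 2 bits/symbol.

2 bits/symbol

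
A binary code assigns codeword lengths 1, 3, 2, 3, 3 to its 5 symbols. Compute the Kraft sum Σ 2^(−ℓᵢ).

1.125

With common denominator 2^3 = 8: Σ 2^(−ℓᵢ) = 4/8 + 1/8 + 2/8 + 1/8 + 1/8 = 9/8 = 1.125.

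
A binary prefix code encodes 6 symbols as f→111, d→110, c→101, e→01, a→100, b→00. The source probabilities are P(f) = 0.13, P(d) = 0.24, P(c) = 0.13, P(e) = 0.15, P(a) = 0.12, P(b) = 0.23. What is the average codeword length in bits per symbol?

L̄ = Σ pᵢ·ℓᵢ = 0.13·3 + 0.24·3 + 0.13·3 + 0.15·2 + 0.12·3 + 0.23·2 = 2.62 bits/symbol.

2.62 bits/symbol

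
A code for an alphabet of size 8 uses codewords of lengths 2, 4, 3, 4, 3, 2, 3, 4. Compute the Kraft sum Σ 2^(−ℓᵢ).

With common denominator 2^4 = 16: Σ 2^(−ℓᵢ) = 4/16 + 1/16 + 2/16 + 1/16 + 2/16 + 4/16 + 2/16 + 1/16 = 17/16 = 1.0625.

1.0625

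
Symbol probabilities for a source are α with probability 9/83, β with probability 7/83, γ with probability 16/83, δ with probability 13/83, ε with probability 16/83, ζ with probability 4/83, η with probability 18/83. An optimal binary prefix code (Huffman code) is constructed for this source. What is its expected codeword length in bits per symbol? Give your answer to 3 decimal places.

Repeatedly combine the two least-probable nodes; the expected code length is the sum of the merged weights.
merge 4/83 + 7/83 → 11/83
merge 9/83 + 11/83 → 20/83
merge 13/83 + 16/83 → 29/83
merge 16/83 + 18/83 → 34/83
merge 20/83 + 29/83 → 49/83
merge 34/83 + 49/83 → 1
L = 11/83 + 20/83 + 29/83 + 34/83 + 49/83 + 1 = 226/83 ≈ 2.723 bits/symbol.

2.723 bits/symbol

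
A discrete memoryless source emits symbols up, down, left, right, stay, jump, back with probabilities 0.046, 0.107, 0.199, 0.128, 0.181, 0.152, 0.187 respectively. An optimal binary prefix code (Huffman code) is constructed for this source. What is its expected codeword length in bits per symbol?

2.767 bits/symbol

Repeatedly combine the two least-probable nodes; the expected code length is the sum of the merged weights.
merge 23/500 + 107/1000 → 153/1000
merge 16/125 + 19/125 → 7/25
merge 153/1000 + 181/1000 → 167/500
merge 187/1000 + 199/1000 → 193/500
merge 7/25 + 167/500 → 307/500
merge 193/500 + 307/500 → 1
L = 153/1000 + 7/25 + 167/500 + 193/500 + 307/500 + 1 = 2767/1000 = 2.767 bits/symbol.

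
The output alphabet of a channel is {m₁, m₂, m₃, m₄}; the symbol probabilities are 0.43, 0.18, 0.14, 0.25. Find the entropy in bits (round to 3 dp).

H = −Σ pᵢ log₂ pᵢ.
−0.43·log₂(0.43) = 0.5236
−0.18·log₂(0.18) = 0.4453
−0.14·log₂(0.14) = 0.3971
−0.25·log₂(0.25) = 0.5000
Sum ≈ 1.8660 → 1.866 bits.

1.866 bits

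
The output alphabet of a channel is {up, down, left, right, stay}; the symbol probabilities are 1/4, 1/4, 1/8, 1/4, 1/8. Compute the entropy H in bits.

Each probability is a power of 1/2, so log₂(1/p) is an integer.
H = Σ p·log₂(1/p) = 1/4·2 + 1/4·2 + 1/8·3 + 1/4·2 + 1/8·3 = 2.25 bits.

2.25 bits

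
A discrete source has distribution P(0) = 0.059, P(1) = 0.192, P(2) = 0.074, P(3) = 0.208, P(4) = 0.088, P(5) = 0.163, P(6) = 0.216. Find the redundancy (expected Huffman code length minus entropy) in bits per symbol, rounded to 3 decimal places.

0.049 bits

Entropy H = −Σ p log₂ p ≈ 2.6599 bits.
Huffman merges: 59/1000+37/500→133/1000; 11/125+133/1000→221/1000; 163/1000+24/125→71/200; 26/125+27/125→53/125; 221/1000+71/200→72/125; 53/125+72/125→1. L = 2709/1000 ≈ 2.7090.
L − H = 2.7090 − 2.6599 = 0.049 bits.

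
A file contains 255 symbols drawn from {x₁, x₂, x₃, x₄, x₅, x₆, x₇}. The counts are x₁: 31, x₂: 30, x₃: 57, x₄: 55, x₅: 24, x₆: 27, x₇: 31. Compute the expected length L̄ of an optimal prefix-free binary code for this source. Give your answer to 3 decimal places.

2.761 bits/symbol

Probabilities are the counts divided by 255.
Repeatedly combine the two least-probable nodes; the expected code length is the sum of the merged weights.
merge 8/85 + 9/85 → 1/5
merge 2/17 + 31/255 → 61/255
merge 31/255 + 1/5 → 82/255
merge 11/51 + 19/85 → 112/255
merge 61/255 + 82/255 → 143/255
merge 112/255 + 143/255 → 1
L = 1/5 + 61/255 + 82/255 + 112/255 + 143/255 + 1 = 704/255 ≈ 2.761 bits/symbol.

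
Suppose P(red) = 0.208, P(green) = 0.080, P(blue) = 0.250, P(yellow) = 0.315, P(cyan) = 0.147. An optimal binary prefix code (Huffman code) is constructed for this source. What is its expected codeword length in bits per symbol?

Repeatedly combine the two least-probable nodes; the expected code length is the sum of the merged weights.
merge 2/25 + 147/1000 → 227/1000
merge 26/125 + 227/1000 → 87/200
merge 1/4 + 63/200 → 113/200
merge 87/200 + 113/200 → 1
L = 227/1000 + 87/200 + 113/200 + 1 = 2227/1000 = 2.227 bits/symbol.

2.227 bits/symbol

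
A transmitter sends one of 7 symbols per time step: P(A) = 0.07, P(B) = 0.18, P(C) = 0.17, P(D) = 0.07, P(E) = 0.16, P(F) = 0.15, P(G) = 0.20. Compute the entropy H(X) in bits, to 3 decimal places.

2.715 bits

H = −Σ pᵢ log₂ pᵢ.
−0.07·log₂(0.07) = 0.2686
−0.18·log₂(0.18) = 0.4453
−0.17·log₂(0.17) = 0.4346
−0.07·log₂(0.07) = 0.2686
−0.16·log₂(0.16) = 0.4230
−0.15·log₂(0.15) = 0.4105
−0.20·log₂(0.20) = 0.4644
Sum ≈ 2.7150 → 2.715 bits.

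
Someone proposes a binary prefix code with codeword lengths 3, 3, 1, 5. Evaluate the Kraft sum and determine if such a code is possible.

0.78125; yes

With common denominator 2^5 = 32: Σ 2^(−ℓᵢ) = 4/32 + 4/32 + 16/32 + 1/32 = 25/32 = 0.78125.
Kraft's inequality requires Σ ≤ 1; here Σ = 0.78125 ≤ 1, so such a prefix code exists.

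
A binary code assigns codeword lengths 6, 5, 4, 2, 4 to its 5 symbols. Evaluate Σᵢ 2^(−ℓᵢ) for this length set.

0.421875

With common denominator 2^6 = 64: Σ 2^(−ℓᵢ) = 1/64 + 2/64 + 4/64 + 16/64 + 4/64 = 27/64 = 0.421875.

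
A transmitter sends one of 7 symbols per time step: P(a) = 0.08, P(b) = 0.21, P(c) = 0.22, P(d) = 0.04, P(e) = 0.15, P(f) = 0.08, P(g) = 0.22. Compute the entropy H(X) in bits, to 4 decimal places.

2.6133 bits

H = −Σ pᵢ log₂ pᵢ.
−0.08·log₂(0.08) = 0.2915
−0.21·log₂(0.21) = 0.4728
−0.22·log₂(0.22) = 0.4806
−0.04·log₂(0.04) = 0.1858
−0.15·log₂(0.15) = 0.4105
−0.08·log₂(0.08) = 0.2915
−0.22·log₂(0.22) = 0.4806
Sum ≈ 2.6133 → 2.6133 bits.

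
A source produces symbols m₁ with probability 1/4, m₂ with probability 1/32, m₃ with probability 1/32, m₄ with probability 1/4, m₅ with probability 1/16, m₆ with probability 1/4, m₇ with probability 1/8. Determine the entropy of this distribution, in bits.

2.4375 bits

Each probability is a power of 1/2, so log₂(1/p) is an integer.
H = Σ p·log₂(1/p) = 1/4·2 + 1/32·5 + 1/32·5 + 1/4·2 + 1/16·4 + 1/4·2 + 1/8·3 = 2.4375 bits.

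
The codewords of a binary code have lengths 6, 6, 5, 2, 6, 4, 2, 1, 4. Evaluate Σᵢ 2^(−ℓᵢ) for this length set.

With common denominator 2^6 = 64: Σ 2^(−ℓᵢ) = 1/64 + 1/64 + 2/64 + 16/64 + 1/64 + 4/64 + 16/64 + 32/64 + 4/64 = 77/64 = 1.203125.

1.203125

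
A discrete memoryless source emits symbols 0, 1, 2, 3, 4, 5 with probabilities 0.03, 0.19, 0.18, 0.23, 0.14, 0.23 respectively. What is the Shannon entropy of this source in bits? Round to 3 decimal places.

H = −Σ pᵢ log₂ pᵢ.
−0.03·log₂(0.03) = 0.1518
−0.19·log₂(0.19) = 0.4552
−0.18·log₂(0.18) = 0.4453
−0.23·log₂(0.23) = 0.4877
−0.14·log₂(0.14) = 0.3971
−0.23·log₂(0.23) = 0.4877
Sum ≈ 2.4247 → 2.425 bits.

2.425 bits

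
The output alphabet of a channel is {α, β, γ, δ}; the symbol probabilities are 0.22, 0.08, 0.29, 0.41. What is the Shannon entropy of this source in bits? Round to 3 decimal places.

H = −Σ pᵢ log₂ pᵢ.
−0.22·log₂(0.22) = 0.4806
−0.08·log₂(0.08) = 0.2915
−0.29·log₂(0.29) = 0.5179
−0.41·log₂(0.41) = 0.5274
Sum ≈ 1.8174 → 1.817 bits.

1.817 bits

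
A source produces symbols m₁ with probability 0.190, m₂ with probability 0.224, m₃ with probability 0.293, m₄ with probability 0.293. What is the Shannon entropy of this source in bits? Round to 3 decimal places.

1.977 bits

H = −Σ pᵢ log₂ pᵢ.
−0.190·log₂(0.190) = 0.4552
−0.224·log₂(0.224) = 0.4835
−0.293·log₂(0.293) = 0.5189
−0.293·log₂(0.293) = 0.5189
Sum ≈ 1.9765 → 1.977 bits.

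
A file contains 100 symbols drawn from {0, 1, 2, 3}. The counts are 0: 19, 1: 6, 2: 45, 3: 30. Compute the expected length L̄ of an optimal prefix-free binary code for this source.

1.8 bits/symbol

Probabilities are the counts divided by 100.
Repeatedly combine the two least-probable nodes; the expected code length is the sum of the merged weights.
merge 3/50 + 19/100 → 1/4
merge 1/4 + 3/10 → 11/20
merge 9/20 + 11/20 → 1
L = 1/4 + 11/20 + 1 = 9/5 = 1.8 bits/symbol.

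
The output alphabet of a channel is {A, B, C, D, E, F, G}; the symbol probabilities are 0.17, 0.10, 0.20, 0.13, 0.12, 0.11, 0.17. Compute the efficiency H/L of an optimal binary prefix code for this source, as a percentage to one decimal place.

98.8%

Entropy H = −Σ p log₂ p ≈ 2.7658 bits.
Huffman merges: 1/10+11/100→21/100; 3/25+13/100→1/4; 17/100+17/100→17/50; 1/5+21/100→41/100; 1/4+17/50→59/100; 41/100+59/100→1. L = 14/5 ≈ 2.8000.
Efficiency = H/L = 2.7658/2.8000 = 98.8%.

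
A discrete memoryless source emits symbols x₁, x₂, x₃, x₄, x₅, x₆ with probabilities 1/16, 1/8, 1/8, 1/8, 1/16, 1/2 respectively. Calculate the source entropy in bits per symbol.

Each probability is a power of 1/2, so log₂(1/p) is an integer.
H = Σ p·log₂(1/p) = 1/16·4 + 1/8·3 + 1/8·3 + 1/8·3 + 1/16·4 + 1/2·1 = 2.125 bits.

2.125 bits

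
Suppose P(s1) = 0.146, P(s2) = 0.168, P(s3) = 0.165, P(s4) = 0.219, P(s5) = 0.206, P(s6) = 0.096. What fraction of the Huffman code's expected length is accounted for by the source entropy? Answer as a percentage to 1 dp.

Entropy H = −Σ p log₂ p ≈ 2.5405 bits.
Huffman merges: 12/125+73/500→121/500; 33/200+21/125→333/1000; 103/500+219/1000→17/40; 121/500+333/1000→23/40; 17/40+23/40→1. L = 103/40 ≈ 2.5750.
Efficiency = H/L = 2.5405/2.5750 = 98.7%.

98.7%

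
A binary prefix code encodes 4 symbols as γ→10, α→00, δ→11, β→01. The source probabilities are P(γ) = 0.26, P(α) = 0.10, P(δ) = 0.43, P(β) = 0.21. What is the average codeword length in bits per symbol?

2 bits/symbol

L̄ = Σ pᵢ·ℓᵢ = 0.26·2 + 0.10·2 + 0.43·2 + 0.21·2 = 2 bits/symbol.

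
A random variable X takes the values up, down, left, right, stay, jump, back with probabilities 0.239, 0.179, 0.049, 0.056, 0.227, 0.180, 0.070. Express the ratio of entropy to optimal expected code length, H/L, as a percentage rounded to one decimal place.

Entropy H = −Σ p log₂ p ≈ 2.5833 bits.
Huffman merges: 49/1000+7/125→21/200; 7/100+21/200→7/40; 7/40+179/1000→177/500; 9/50+227/1000→407/1000; 239/1000+177/500→593/1000; 407/1000+593/1000→1. L = 1317/500 ≈ 2.6340.
Efficiency = H/L = 2.5833/2.6340 = 98.1%.

98.1%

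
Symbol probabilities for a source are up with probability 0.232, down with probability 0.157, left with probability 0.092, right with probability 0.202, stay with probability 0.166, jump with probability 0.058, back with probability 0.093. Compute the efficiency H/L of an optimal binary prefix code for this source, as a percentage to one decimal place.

Entropy H = −Σ p log₂ p ≈ 2.6782 bits.
Huffman merges: 29/500+23/250→3/20; 93/1000+3/20→243/1000; 157/1000+83/500→323/1000; 101/500+29/125→217/500; 243/1000+323/1000→283/500; 217/500+283/500→1. L = 679/250 ≈ 2.7160.
Efficiency = H/L = 2.6782/2.7160 = 98.6%.

98.6%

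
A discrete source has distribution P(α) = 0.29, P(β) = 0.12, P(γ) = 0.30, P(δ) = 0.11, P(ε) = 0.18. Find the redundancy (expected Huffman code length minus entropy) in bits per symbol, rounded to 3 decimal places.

Entropy H = −Σ p log₂ p ≈ 2.2017 bits.
Huffman merges: 11/100+3/25→23/100; 9/50+23/100→41/100; 29/100+3/10→59/100; 41/100+59/100→1. L = 223/100 ≈ 2.2300.
L − H = 2.2300 − 2.2017 = 0.028 bits.

0.028 bits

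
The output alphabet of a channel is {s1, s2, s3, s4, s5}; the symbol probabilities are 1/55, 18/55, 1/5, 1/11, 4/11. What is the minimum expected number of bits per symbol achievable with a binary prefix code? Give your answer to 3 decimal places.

2.055 bits/symbol

Repeatedly combine the two least-probable nodes; the expected code length is the sum of the merged weights.
merge 1/55 + 1/11 → 6/55
merge 6/55 + 1/5 → 17/55
merge 17/55 + 18/55 → 7/11
merge 4/11 + 7/11 → 1
L = 6/55 + 17/55 + 7/11 + 1 = 113/55 ≈ 2.055 bits/symbol.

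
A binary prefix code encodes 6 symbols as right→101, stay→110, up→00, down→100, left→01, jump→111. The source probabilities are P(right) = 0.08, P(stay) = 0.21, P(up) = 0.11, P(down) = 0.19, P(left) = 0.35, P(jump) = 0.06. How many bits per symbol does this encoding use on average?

2.54 bits/symbol

L̄ = Σ pᵢ·ℓᵢ = 0.08·3 + 0.21·3 + 0.11·2 + 0.19·3 + 0.35·2 + 0.06·3 = 2.54 bits/symbol.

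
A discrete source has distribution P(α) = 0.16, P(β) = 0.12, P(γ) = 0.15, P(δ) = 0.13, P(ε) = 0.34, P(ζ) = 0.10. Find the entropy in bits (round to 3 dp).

H = −Σ pᵢ log₂ pᵢ.
−0.16·log₂(0.16) = 0.4230
−0.12·log₂(0.12) = 0.3671
−0.15·log₂(0.15) = 0.4105
−0.13·log₂(0.13) = 0.3826
−0.34·log₂(0.34) = 0.5292
−0.10·log₂(0.10) = 0.3322
Sum ≈ 2.4446 → 2.445 bits.

2.445 bits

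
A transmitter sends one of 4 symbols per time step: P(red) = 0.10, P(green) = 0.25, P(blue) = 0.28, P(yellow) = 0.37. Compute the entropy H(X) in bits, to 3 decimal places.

1.877 bits

H = −Σ pᵢ log₂ pᵢ.
−0.10·log₂(0.10) = 0.3322
−0.25·log₂(0.25) = 0.5000
−0.28·log₂(0.28) = 0.5142
−0.37·log₂(0.37) = 0.5307
Sum ≈ 1.8771 → 1.877 bits.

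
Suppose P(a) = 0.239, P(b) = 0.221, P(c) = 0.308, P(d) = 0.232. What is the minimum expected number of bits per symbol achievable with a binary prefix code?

Repeatedly combine the two least-probable nodes; the expected code length is the sum of the merged weights.
merge 221/1000 + 29/125 → 453/1000
merge 239/1000 + 77/250 → 547/1000
merge 453/1000 + 547/1000 → 1
L = 453/1000 + 547/1000 + 1 = 2 bits/symbol.

2 bits/symbol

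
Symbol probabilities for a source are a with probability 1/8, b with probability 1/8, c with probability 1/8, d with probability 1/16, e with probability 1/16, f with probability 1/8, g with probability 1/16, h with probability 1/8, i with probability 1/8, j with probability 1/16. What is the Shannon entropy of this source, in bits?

Each probability is a power of 1/2, so log₂(1/p) is an integer.
H = Σ p·log₂(1/p) = 1/8·3 + 1/8·3 + 1/8·3 + 1/16·4 + 1/16·4 + 1/8·3 + 1/16·4 + 1/8·3 + 1/8·3 + 1/16·4 = 3.25 bits.

3.25 bits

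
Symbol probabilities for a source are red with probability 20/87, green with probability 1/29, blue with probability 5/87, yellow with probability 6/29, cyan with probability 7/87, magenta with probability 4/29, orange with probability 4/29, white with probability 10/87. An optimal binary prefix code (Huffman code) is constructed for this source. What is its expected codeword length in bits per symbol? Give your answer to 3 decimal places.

2.828 bits/symbol

Repeatedly combine the two least-probable nodes; the expected code length is the sum of the merged weights.
merge 1/29 + 5/87 → 8/87
merge 7/87 + 8/87 → 5/29
merge 10/87 + 4/29 → 22/87
merge 4/29 + 5/29 → 9/29
merge 6/29 + 20/87 → 38/87
merge 22/87 + 9/29 → 49/87
merge 38/87 + 49/87 → 1
L = 8/87 + 5/29 + 22/87 + 9/29 + 38/87 + 49/87 + 1 = 82/29 ≈ 2.828 bits/symbol.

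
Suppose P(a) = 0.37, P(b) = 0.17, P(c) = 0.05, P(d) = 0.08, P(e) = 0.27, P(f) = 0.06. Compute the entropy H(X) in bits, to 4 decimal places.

2.2265 bits

H = −Σ pᵢ log₂ pᵢ.
−0.37·log₂(0.37) = 0.5307
−0.17·log₂(0.17) = 0.4346
−0.05·log₂(0.05) = 0.2161
−0.08·log₂(0.08) = 0.2915
−0.27·log₂(0.27) = 0.5100
−0.06·log₂(0.06) = 0.2435
Sum ≈ 2.2265 → 2.2265 bits.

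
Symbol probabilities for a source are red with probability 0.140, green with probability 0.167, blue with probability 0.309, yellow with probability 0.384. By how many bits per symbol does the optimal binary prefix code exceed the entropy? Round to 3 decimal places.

Entropy H = −Σ p log₂ p ≈ 1.8821 bits.
Huffman merges: 7/50+167/1000→307/1000; 307/1000+309/1000→77/125; 48/125+77/125→1. L = 1923/1000 ≈ 1.9230.
L − H = 1.9230 − 1.8821 = 0.041 bits.

0.041 bits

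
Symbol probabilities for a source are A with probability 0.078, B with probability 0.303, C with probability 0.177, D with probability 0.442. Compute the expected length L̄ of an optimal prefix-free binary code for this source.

Repeatedly combine the two least-probable nodes; the expected code length is the sum of the merged weights.
merge 39/500 + 177/1000 → 51/200
merge 51/200 + 303/1000 → 279/500
merge 221/500 + 279/500 → 1
L = 51/200 + 279/500 + 1 = 1813/1000 = 1.813 bits/symbol.

1.813 bits/symbol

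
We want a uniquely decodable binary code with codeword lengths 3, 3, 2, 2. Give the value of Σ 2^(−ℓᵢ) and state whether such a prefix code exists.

0.75; yes

With common denominator 2^3 = 8: Σ 2^(−ℓᵢ) = 1/8 + 1/8 + 2/8 + 2/8 = 6/8 = 0.75.
Kraft's inequality requires Σ ≤ 1; here Σ = 0.75 ≤ 1, so such a prefix code exists.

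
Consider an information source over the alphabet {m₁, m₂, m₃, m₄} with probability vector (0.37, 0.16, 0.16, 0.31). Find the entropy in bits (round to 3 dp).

H = −Σ pᵢ log₂ pᵢ.
−0.37·log₂(0.37) = 0.5307
−0.16·log₂(0.16) = 0.4230
−0.16·log₂(0.16) = 0.4230
−0.31·log₂(0.31) = 0.5238
Sum ≈ 1.9006 → 1.901 bits.

1.901 bits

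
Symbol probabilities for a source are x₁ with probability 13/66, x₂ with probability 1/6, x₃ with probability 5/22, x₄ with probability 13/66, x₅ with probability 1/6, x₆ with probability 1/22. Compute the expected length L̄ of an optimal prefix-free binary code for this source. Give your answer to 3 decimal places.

2.576 bits/symbol

Repeatedly combine the two least-probable nodes; the expected code length is the sum of the merged weights.
merge 1/22 + 1/6 → 7/33
merge 1/6 + 13/66 → 4/11
merge 13/66 + 7/33 → 9/22
merge 5/22 + 4/11 → 13/22
merge 9/22 + 13/22 → 1
L = 7/33 + 4/11 + 9/22 + 13/22 + 1 = 85/33 ≈ 2.576 bits/symbol.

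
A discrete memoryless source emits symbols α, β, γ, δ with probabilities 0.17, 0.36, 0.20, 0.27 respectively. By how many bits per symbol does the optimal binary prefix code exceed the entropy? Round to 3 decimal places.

0.060 bits

Entropy H = −Σ p log₂ p ≈ 1.9396 bits.
Huffman merges: 17/100+1/5→37/100; 27/100+9/25→63/100; 37/100+63/100→1. L = 2 ≈ 2.0000.
L − H = 2.0000 − 1.9396 = 0.060 bits.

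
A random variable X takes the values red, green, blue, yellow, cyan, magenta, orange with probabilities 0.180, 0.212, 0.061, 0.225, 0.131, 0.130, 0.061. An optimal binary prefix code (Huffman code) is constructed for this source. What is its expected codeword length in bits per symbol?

2.685 bits/symbol

Repeatedly combine the two least-probable nodes; the expected code length is the sum of the merged weights.
merge 61/1000 + 61/1000 → 61/500
merge 61/500 + 13/100 → 63/250
merge 131/1000 + 9/50 → 311/1000
merge 53/250 + 9/40 → 437/1000
merge 63/250 + 311/1000 → 563/1000
merge 437/1000 + 563/1000 → 1
L = 61/500 + 63/250 + 311/1000 + 437/1000 + 563/1000 + 1 = 537/200 = 2.685 bits/symbol.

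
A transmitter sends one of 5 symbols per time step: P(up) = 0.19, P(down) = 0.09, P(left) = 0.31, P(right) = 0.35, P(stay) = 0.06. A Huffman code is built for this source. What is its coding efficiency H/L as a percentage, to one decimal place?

96.5%

Entropy H = −Σ p log₂ p ≈ 2.0653 bits.
Huffman merges: 3/50+9/100→3/20; 3/20+19/100→17/50; 31/100+17/50→13/20; 7/20+13/20→1. L = 107/50 ≈ 2.1400.
Efficiency = H/L = 2.0653/2.1400 = 96.5%.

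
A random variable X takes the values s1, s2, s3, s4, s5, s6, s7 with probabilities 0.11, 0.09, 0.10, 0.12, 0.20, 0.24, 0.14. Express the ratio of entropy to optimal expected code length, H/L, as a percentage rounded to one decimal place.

Entropy H = −Σ p log₂ p ≈ 2.7178 bits.
Huffman merges: 9/100+1/10→19/100; 11/100+3/25→23/100; 7/50+19/100→33/100; 1/5+23/100→43/100; 6/25+33/100→57/100; 43/100+57/100→1. L = 11/4 ≈ 2.7500.
Efficiency = H/L = 2.7178/2.7500 = 98.8%.

98.8%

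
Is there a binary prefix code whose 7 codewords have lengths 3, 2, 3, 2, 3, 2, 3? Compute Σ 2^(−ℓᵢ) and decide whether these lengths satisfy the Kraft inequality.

1.25; no

With common denominator 2^3 = 8: Σ 2^(−ℓᵢ) = 1/8 + 2/8 + 1/8 + 2/8 + 1/8 + 2/8 + 1/8 = 10/8 = 1.25.
Kraft's inequality requires Σ ≤ 1; here Σ = 1.25 > 1, so no such prefix code exists.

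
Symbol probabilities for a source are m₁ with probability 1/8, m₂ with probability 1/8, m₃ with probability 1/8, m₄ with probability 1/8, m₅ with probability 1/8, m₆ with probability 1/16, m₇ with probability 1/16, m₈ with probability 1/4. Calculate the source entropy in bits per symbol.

Each probability is a power of 1/2, so log₂(1/p) is an integer.
H = Σ p·log₂(1/p) = 1/8·3 + 1/8·3 + 1/8·3 + 1/8·3 + 1/8·3 + 1/16·4 + 1/16·4 + 1/4·2 = 2.875 bits.

2.875 bits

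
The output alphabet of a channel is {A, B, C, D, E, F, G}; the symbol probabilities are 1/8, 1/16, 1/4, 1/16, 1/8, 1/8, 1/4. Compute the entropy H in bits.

2.625 bits

Each probability is a power of 1/2, so log₂(1/p) is an integer.
H = Σ p·log₂(1/p) = 1/8·3 + 1/16·4 + 1/4·2 + 1/16·4 + 1/8·3 + 1/8·3 + 1/4·2 = 2.625 bits.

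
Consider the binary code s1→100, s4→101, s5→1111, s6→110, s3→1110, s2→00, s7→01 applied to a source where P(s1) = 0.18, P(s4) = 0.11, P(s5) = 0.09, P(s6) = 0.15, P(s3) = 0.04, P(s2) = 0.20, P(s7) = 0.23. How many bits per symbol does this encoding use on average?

L̄ = Σ pᵢ·ℓᵢ = 0.18·3 + 0.11·3 + 0.09·4 + 0.15·3 + 0.04·4 + 0.20·2 + 0.23·2 = 2.7 bits/symbol.

2.7 bits/symbol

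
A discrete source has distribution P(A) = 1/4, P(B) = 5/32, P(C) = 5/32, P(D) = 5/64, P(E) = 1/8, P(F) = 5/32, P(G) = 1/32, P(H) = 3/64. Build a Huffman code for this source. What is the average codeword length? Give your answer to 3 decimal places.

Repeatedly combine the two least-probable nodes; the expected code length is the sum of the merged weights.
merge 1/32 + 3/64 → 5/64
merge 5/64 + 5/64 → 5/32
merge 1/8 + 5/32 → 9/32
merge 5/32 + 5/32 → 5/16
merge 5/32 + 1/4 → 13/32
merge 9/32 + 5/16 → 19/32
merge 13/32 + 19/32 → 1
L = 5/64 + 5/32 + 9/32 + 5/16 + 13/32 + 19/32 + 1 = 181/64 ≈ 2.828 bits/symbol.

2.828 bits/symbol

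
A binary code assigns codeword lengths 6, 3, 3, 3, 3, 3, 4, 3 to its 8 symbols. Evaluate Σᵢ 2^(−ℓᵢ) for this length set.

With common denominator 2^6 = 64: Σ 2^(−ℓᵢ) = 1/64 + 8/64 + 8/64 + 8/64 + 8/64 + 8/64 + 4/64 + 8/64 = 53/64 = 0.828125.

0.828125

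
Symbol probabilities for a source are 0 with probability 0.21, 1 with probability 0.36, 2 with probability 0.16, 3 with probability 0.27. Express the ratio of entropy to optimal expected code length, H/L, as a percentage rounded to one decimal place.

Entropy H = −Σ p log₂ p ≈ 1.9365 bits.
Huffman merges: 4/25+21/100→37/100; 27/100+9/25→63/100; 37/100+63/100→1. L = 2 ≈ 2.0000.
Efficiency = H/L = 1.9365/2.0000 = 96.8%.

96.8%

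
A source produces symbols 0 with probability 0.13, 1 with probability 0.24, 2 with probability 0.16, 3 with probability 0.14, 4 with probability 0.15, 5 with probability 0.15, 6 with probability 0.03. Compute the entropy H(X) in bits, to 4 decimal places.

2.6698 bits

H = −Σ pᵢ log₂ pᵢ.
−0.13·log₂(0.13) = 0.3826
−0.24·log₂(0.24) = 0.4941
−0.16·log₂(0.16) = 0.4230
−0.14·log₂(0.14) = 0.3971
−0.15·log₂(0.15) = 0.4105
−0.15·log₂(0.15) = 0.4105
−0.03·log₂(0.03) = 0.1518
Sum ≈ 2.6698 → 2.6698 bits.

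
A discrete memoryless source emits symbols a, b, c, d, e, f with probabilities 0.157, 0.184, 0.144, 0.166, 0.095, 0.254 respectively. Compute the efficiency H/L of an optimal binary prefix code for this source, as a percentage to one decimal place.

Entropy H = −Σ p log₂ p ≈ 2.5262 bits.
Huffman merges: 19/200+18/125→239/1000; 157/1000+83/500→323/1000; 23/125+239/1000→423/1000; 127/500+323/1000→577/1000; 423/1000+577/1000→1. L = 1281/500 ≈ 2.5620.
Efficiency = H/L = 2.5262/2.5620 = 98.6%.

98.6%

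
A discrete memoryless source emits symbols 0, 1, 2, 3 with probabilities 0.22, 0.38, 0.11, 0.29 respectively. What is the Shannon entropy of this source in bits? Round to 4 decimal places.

H = −Σ pᵢ log₂ pᵢ.
−0.22·log₂(0.22) = 0.4806
−0.38·log₂(0.38) = 0.5305
−0.11·log₂(0.11) = 0.3503
−0.29·log₂(0.29) = 0.5179
Sum ≈ 1.8792 → 1.8792 bits.

1.8792 bits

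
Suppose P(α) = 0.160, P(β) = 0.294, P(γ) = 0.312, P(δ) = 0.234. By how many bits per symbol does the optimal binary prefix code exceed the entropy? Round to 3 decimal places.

Entropy H = −Σ p log₂ p ≈ 1.9569 bits.
Huffman merges: 4/25+117/500→197/500; 147/500+39/125→303/500; 197/500+303/500→1. L = 2 ≈ 2.0000.
L − H = 2.0000 − 1.9569 = 0.043 bits.

0.043 bits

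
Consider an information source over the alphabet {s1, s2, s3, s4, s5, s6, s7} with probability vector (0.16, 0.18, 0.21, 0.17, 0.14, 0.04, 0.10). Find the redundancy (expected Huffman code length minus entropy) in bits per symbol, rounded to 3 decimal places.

Entropy H = −Σ p log₂ p ≈ 2.6908 bits.
Huffman merges: 1/25+1/10→7/50; 7/50+7/50→7/25; 4/25+17/100→33/100; 9/50+21/100→39/100; 7/25+33/100→61/100; 39/100+61/100→1. L = 11/4 ≈ 2.7500.
L − H = 2.7500 − 2.6908 = 0.059 bits.

0.059 bits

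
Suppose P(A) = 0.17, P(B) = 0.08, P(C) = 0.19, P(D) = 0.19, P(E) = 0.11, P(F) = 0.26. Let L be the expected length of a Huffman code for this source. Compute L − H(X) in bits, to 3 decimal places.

0.058 bits

Entropy H = −Σ p log₂ p ≈ 2.4921 bits.
Huffman merges: 2/25+11/100→19/100; 17/100+19/100→9/25; 19/100+19/100→19/50; 13/50+9/25→31/50; 19/50+31/50→1. L = 51/20 ≈ 2.5500.
L − H = 2.5500 − 2.4921 = 0.058 bits.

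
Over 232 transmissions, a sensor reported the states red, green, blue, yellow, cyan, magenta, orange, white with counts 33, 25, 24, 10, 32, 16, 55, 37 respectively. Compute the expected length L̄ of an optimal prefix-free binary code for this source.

2.875 bits/symbol

Probabilities are the counts divided by 232.
Repeatedly combine the two least-probable nodes; the expected code length is the sum of the merged weights.
merge 5/116 + 2/29 → 13/116
merge 3/29 + 25/232 → 49/232
merge 13/116 + 4/29 → 1/4
merge 33/232 + 37/232 → 35/116
merge 49/232 + 55/232 → 13/29
merge 1/4 + 35/116 → 16/29
merge 13/29 + 16/29 → 1
L = 13/116 + 49/232 + 1/4 + 35/116 + 13/29 + 16/29 + 1 = 23/8 = 2.875 bits/symbol.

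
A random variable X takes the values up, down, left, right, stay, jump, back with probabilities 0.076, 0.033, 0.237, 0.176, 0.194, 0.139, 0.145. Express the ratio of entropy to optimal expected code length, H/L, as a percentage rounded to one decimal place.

98.5%

Entropy H = −Σ p log₂ p ≈ 2.6370 bits.
Huffman merges: 33/1000+19/250→109/1000; 109/1000+139/1000→31/125; 29/200+22/125→321/1000; 97/500+237/1000→431/1000; 31/125+321/1000→569/1000; 431/1000+569/1000→1. L = 1339/500 ≈ 2.6780.
Efficiency = H/L = 2.6370/2.6780 = 98.5%.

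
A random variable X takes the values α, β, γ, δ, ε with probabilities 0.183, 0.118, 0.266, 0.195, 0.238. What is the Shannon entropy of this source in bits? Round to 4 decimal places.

2.2732 bits

H = −Σ pᵢ log₂ pᵢ.
−0.183·log₂(0.183) = 0.4484
−0.118·log₂(0.118) = 0.3638
−0.266·log₂(0.266) = 0.5082
−0.195·log₂(0.195) = 0.4599
−0.238·log₂(0.238) = 0.4929
Sum ≈ 2.2732 → 2.2732 bits.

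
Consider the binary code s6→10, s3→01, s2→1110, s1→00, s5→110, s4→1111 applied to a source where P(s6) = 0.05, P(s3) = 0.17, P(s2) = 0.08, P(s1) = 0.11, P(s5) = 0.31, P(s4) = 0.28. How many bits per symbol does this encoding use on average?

L̄ = Σ pᵢ·ℓᵢ = 0.05·2 + 0.17·2 + 0.08·4 + 0.11·2 + 0.31·3 + 0.28·4 = 3.03 bits/symbol.

3.03 bits/symbol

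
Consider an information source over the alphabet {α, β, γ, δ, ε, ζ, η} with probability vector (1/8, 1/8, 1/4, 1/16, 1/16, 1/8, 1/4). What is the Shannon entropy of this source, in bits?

2.625 bits

Each probability is a power of 1/2, so log₂(1/p) is an integer.
H = Σ p·log₂(1/p) = 1/8·3 + 1/8·3 + 1/4·2 + 1/16·4 + 1/16·4 + 1/8·3 + 1/4·2 = 2.625 bits.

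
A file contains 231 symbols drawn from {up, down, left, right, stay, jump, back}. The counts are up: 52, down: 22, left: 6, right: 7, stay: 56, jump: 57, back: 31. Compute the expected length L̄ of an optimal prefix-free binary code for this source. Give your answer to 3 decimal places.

Probabilities are the counts divided by 231.
Repeatedly combine the two least-probable nodes; the expected code length is the sum of the merged weights.
merge 2/77 + 1/33 → 13/231
merge 13/231 + 2/21 → 5/33
merge 31/231 + 5/33 → 2/7
merge 52/231 + 8/33 → 36/77
merge 19/77 + 2/7 → 41/77
merge 36/77 + 41/77 → 1
L = 13/231 + 5/33 + 2/7 + 36/77 + 41/77 + 1 = 192/77 ≈ 2.494 bits/symbol.

2.494 bits/symbol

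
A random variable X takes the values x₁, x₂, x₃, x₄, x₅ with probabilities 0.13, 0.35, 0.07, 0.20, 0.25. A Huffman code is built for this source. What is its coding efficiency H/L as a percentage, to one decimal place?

97.5%

Entropy H = −Σ p log₂ p ≈ 2.1457 bits.
Huffman merges: 7/100+13/100→1/5; 1/5+1/5→2/5; 1/4+7/20→3/5; 2/5+3/5→1. L = 11/5 ≈ 2.2000.
Efficiency = H/L = 2.1457/2.2000 = 97.5%.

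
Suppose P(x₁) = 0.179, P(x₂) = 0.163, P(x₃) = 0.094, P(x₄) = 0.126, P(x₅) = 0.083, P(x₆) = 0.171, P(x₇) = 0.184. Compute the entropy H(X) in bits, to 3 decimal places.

H = −Σ pᵢ log₂ pᵢ.
−0.179·log₂(0.179) = 0.4443
−0.163·log₂(0.163) = 0.4266
−0.094·log₂(0.094) = 0.3207
−0.126·log₂(0.126) = 0.3766
−0.083·log₂(0.083) = 0.2980
−0.171·log₂(0.171) = 0.4357
−0.184·log₂(0.184) = 0.4494
Sum ≈ 2.7512 → 2.751 bits.

2.751 bits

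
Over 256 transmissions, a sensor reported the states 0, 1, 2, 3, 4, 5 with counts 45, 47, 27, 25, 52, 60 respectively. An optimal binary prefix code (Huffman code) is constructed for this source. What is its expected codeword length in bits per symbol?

2.5625 bits/symbol

Probabilities are the counts divided by 256.
Repeatedly combine the two least-probable nodes; the expected code length is the sum of the merged weights.
merge 25/256 + 27/256 → 13/64
merge 45/256 + 47/256 → 23/64
merge 13/64 + 13/64 → 13/32
merge 15/64 + 23/64 → 19/32
merge 13/32 + 19/32 → 1
L = 13/64 + 23/64 + 13/32 + 19/32 + 1 = 41/16 = 2.5625 bits/symbol.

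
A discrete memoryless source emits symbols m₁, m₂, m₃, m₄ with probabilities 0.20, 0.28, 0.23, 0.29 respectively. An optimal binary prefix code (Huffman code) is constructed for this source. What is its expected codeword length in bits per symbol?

Repeatedly combine the two least-probable nodes; the expected code length is the sum of the merged weights.
merge 1/5 + 23/100 → 43/100
merge 7/25 + 29/100 → 57/100
merge 43/100 + 57/100 → 1
L = 43/100 + 57/100 + 1 = 2 bits/symbol.

2 bits/symbol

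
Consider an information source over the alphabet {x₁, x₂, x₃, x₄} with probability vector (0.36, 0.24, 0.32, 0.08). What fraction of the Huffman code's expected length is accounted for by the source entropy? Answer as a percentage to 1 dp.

94.0%

Entropy H = −Σ p log₂ p ≈ 1.8423 bits.
Huffman merges: 2/25+6/25→8/25; 8/25+8/25→16/25; 9/25+16/25→1. L = 49/25 ≈ 1.9600.
Efficiency = H/L = 1.8423/1.9600 = 94.0%.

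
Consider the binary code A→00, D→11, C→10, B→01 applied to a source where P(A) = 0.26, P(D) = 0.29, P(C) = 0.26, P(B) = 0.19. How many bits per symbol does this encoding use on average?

2 bits/symbol

L̄ = Σ pᵢ·ℓᵢ = 0.26·2 + 0.29·2 + 0.26·2 + 0.19·2 = 2 bits/symbol.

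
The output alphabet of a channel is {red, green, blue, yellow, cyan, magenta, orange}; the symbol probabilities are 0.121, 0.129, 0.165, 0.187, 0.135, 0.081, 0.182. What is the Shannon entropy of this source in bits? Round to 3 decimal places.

2.762 bits

H = −Σ pᵢ log₂ pᵢ.
−0.121·log₂(0.121) = 0.3687
−0.129·log₂(0.129) = 0.3811
−0.165·log₂(0.165) = 0.4289
−0.187·log₂(0.187) = 0.4523
−0.135·log₂(0.135) = 0.3900
−0.081·log₂(0.081) = 0.2937
−0.182·log₂(0.182) = 0.4474
Sum ≈ 2.7621 → 2.762 bits.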